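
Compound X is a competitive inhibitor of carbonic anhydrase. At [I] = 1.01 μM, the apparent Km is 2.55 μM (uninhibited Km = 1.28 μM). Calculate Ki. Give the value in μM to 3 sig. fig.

1.02 μM

Competitive: Km,app = α·Km with α = 1 + [I]/Ki.
α = Km,app/Km = 2.55/1.28 = 1.992.
Ki = [I]/(α − 1) = 1.01/0.9922 = 1.02 μM.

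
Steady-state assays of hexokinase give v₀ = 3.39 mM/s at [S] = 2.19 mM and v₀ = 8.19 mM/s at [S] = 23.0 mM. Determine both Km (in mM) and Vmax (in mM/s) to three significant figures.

Km = 4.03 mM; Vmax = 9.62 mM/s

In reciprocal form, 1/v = (Km/Vmax)·(1/[S]) + 1/Vmax. The two points give (1/[S], 1/v) = (0.4566, 0.2950) and (0.04348, 0.1221).
Slope = (0.2950 − 0.1221)/(0.4566 − 0.04348) = 0.4185; intercept = 0.2950 − 0.4185×0.4566 = 0.1039.
Vmax = 1/intercept = 9.62 mM/s; Km = slope × Vmax = 0.4185 × 9.62 = 4.03 mM.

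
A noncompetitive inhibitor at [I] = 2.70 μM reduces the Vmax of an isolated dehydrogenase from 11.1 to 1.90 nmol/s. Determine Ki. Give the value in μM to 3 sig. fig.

0.558 μM

Noncompetitive: Vmax,app = Vmax/α with α = 1 + [I]/Ki.
α = Vmax/Vmax,app = 11.1/1.90 = 5.842.
Since α = 1 + [I]/Ki, [I]/Ki = 5.842 − 1 = 4.842 and Ki = 2.70/4.842 = 0.558 μM.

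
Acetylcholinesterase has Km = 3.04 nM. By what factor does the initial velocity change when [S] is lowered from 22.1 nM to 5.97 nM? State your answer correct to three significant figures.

The fractional saturations are [S]/(Km+[S]) = 22.1/25.14 = 0.8791 and 5.97/9.010 = 0.6626.
v₂/v₁ is just their ratio: 0.6626/0.8791 = 0.754.

0.754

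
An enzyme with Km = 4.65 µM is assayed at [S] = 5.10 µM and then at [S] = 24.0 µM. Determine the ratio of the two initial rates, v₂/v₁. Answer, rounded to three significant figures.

Since Vmax cancels, v₂/v₁ = [S]₂(Km+[S]₁) / [S]₁(Km+[S]₂).
= 24.0×(4.65+5.10) / (5.10×(4.65+24.0)) = 234.0/146.1 = 1.60.

1.60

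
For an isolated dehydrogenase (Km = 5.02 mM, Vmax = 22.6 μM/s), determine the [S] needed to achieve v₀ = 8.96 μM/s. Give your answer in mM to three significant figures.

The required fractional saturation is v/Vmax = 8.96/22.6 = 0.3965.
Then [S]/(Km+[S]) = 0.3965 ⇒ [S] = 5.02 × 0.3965/(1 − 0.3965) = 3.30 mM.

3.30 mM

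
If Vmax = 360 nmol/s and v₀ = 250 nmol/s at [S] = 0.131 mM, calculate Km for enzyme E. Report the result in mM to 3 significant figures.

0.0576 mM

From v = Vmax[S]/(Km+[S]), Km = [S](Vmax − v)/v.
Km = 0.131 × (360 − 250) / 250 = 14.41/250 = 0.0576 mM.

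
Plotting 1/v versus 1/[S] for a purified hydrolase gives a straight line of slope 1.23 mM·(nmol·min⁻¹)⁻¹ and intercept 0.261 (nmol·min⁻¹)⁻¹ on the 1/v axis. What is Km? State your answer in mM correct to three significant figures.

y-intercept = 1/Vmax ⇒ Vmax = 3.83 nmol·min⁻¹; slope = Km/Vmax ⇒ Km = slope × Vmax.
Km = 1.23 × 3.83 = 4.71 mM.

4.71 mM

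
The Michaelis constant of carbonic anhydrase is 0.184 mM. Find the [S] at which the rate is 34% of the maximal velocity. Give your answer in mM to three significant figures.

0.0948 mM

v/Vmax = [S]/(Km+[S]) = 0.34, so [S] = Km·0.34/(1 − 0.34) = 0.184 × 0.5152.
[S] = 0.0948 mM.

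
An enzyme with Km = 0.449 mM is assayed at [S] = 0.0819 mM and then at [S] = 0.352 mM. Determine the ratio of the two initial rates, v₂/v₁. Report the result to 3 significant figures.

2.85

The fractional saturations are [S]/(Km+[S]) = 0.0819/0.5309 = 0.1543 and 0.352/0.8010 = 0.4395.
v₂/v₁ is just their ratio: 0.4395/0.1543 = 2.85.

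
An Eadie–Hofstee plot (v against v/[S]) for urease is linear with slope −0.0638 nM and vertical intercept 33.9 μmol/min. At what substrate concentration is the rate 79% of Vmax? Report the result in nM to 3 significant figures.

The Eadie–Hofstee slope gives Km = 0.0638 nM (slope = −Km).
v/Vmax = [S]/(Km+[S]) = 0.79 ⇒ [S] = Km·0.79/(1−0.79) = 0.0638 × 3.762 = 0.240 nM.

0.240 nM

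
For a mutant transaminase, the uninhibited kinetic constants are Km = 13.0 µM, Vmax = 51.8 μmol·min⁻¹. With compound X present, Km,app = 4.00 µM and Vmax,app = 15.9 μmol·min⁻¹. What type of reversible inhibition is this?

uncompetitive

Both Km and Vmax decrease by the same factor (~3.25-fold) — characteristic of uncompetitive inhibition.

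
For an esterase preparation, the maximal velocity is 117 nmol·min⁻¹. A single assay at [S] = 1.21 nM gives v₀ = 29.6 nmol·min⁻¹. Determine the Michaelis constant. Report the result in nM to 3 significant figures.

3.57 nM

v/Vmax = 29.6/117 = 0.2530 = [S]/(Km+[S]).
So Km + [S] = [S]/0.2530 = 4.783 nM, giving Km = 4.783 − 1.21 = 3.57 nM.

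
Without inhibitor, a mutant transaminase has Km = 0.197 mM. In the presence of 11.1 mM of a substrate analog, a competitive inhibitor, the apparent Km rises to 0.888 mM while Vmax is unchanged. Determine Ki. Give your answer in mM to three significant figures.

Competitive: Km,app = α·Km with α = 1 + [I]/Ki.
α = Km,app/Km = 0.888/0.197 = 4.508.
Ki = [I]/(α − 1) = 11.1/3.508 = 3.16 mM.

3.16 mM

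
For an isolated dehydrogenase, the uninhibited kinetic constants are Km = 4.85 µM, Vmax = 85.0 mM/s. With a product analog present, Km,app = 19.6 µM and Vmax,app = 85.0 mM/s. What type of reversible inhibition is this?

Km increases (4.85 → 19.6 µM) while Vmax is unchanged — the hallmark of competitive inhibition.

competitive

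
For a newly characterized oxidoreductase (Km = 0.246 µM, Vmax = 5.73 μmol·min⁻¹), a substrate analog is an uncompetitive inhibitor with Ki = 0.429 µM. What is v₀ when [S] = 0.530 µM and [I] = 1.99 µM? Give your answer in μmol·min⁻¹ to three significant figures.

α = 1 + [I]/Ki = 1 + 1.99/0.429 = 5.639.
For an uncompetitive inhibitor, both parameters are divided by α, giving Vmax/α and Km/α: Km,app = 0.0436 µM, Vmax,app = 1.02 μmol·min⁻¹.
v = Vmax,app·[S]/(Km,app + [S]) = 1.02 × 0.530/(0.0436 + 0.530) = 0.939 μmol·min⁻¹.

0.939 μmol·min⁻¹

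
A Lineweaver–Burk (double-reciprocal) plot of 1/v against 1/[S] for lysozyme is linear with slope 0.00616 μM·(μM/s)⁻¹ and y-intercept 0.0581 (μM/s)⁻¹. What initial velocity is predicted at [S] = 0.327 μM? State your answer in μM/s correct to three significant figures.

13.0 μM/s

The y-intercept is 1/Vmax, so Vmax = 1/0.0581 = 17.2 μM/s.
The slope is Km/Vmax, so Km = 0.00616 × 17.2 = 0.106 μM.
Then v = 17.2 × 0.327/(0.106 + 0.327) = 13.0 μM/s.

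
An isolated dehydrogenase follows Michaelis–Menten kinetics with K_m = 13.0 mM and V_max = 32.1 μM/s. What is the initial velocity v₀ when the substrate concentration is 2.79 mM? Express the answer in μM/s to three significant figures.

5.67 μM/s

v = Vmax·[S]/(Km + [S]) = 32.1 × 2.79 / (13.0 + 2.79)
  = 89.56 / 15.79 = 5.67 μM/s.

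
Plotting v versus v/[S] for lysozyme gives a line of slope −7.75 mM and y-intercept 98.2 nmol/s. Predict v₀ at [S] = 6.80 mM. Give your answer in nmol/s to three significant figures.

In the Eadie–Hofstee form v = Vmax − Km·(v/[S]), the slope is −Km and the intercept is Vmax, so Km = 7.75 mM and Vmax = 98.2 nmol/s.
v = 98.2 × 6.80/(7.75 + 6.80) = 45.9 nmol/s.

45.9 nmol/s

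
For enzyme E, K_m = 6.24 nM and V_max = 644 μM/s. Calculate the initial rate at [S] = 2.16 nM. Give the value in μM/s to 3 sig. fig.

v = Vmax·[S]/(Km + [S]) = 644 × 2.16 / (6.24 + 2.16)
  = 1391 / 8.400 = 166 μM/s.

166 μM/s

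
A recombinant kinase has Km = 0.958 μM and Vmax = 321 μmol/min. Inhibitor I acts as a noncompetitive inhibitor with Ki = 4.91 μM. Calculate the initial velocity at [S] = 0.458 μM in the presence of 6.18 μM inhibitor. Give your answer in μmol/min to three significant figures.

With α = 1 + [I]/Ki = 1 + 6.18/4.91 = 2.259, the noncompetitive rate law is v = (Vmax/α)·[S] / (Km + [S]).
v = (321/2.259)×0.458 / (0.958 + 0.458) = 65.09/1.416 = 46.0 μmol/min.

46.0 μmol/min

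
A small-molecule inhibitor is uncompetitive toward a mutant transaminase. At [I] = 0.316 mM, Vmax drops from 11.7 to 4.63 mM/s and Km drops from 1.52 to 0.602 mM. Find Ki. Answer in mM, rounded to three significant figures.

0.207 mM

Uncompetitive: Vmax,app = Vmax/α (and Km,app = Km/α) with α = 1 + [I]/Ki.
α = Vmax/Vmax,app = 11.7/4.63 = 2.527.
Since α = 1 + [I]/Ki, [I]/Ki = 2.527 − 1 = 1.527 and Ki = 0.316/1.527 = 0.207 mM.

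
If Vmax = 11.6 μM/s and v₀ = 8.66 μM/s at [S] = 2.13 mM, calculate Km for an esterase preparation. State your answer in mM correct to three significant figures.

From v = Vmax[S]/(Km+[S]), Km = [S](Vmax − v)/v.
Km = 2.13 × (11.6 − 8.66) / 8.66 = 6.262/8.66 = 0.723 mM.

0.723 mM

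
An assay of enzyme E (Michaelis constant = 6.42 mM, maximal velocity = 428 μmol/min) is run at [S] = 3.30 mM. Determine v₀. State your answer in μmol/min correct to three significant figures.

145 μmol/min

v = Vmax·[S]/(Km + [S]) = 428 × 3.30 / (6.42 + 3.30)
  = 1412 / 9.720 = 145 μmol/min.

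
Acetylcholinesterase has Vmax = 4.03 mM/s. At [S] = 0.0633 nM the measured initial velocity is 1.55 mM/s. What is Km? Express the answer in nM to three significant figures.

From v = Vmax[S]/(Km+[S]), Km = [S](Vmax − v)/v.
Km = 0.0633 × (4.03 − 1.55) / 1.55 = 0.1570/1.55 = 0.101 nM.

0.101 nM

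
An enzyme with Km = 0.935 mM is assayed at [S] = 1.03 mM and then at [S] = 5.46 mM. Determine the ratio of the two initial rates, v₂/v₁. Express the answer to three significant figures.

1.63

The fractional saturations are [S]/(Km+[S]) = 1.03/1.965 = 0.5242 and 5.46/6.395 = 0.8538.
v₂/v₁ is just their ratio: 0.8538/0.5242 = 1.63.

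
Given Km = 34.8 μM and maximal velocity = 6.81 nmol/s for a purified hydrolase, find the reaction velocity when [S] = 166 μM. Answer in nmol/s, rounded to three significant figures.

v = Vmax·[S]/(Km + [S]) = 6.81 × 166 / (34.8 + 166)
  = 1130 / 200.8 = 5.63 nmol/s.

5.63 nmol/s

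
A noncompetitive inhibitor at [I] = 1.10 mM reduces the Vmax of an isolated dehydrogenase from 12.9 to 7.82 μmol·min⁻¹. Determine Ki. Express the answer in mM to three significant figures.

Noncompetitive: Vmax,app = Vmax/α with α = 1 + [I]/Ki.
α = Vmax/Vmax,app = 12.9/7.82 = 1.650.
Ki = [I]/(α − 1) = 1.10/0.6496 = 1.69 mM.

1.69 mM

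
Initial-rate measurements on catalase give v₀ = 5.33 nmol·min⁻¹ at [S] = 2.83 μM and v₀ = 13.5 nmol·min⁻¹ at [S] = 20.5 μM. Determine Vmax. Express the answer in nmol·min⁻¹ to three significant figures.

From v = Vmax[S]/(Km+[S]), each point gives Vmax = v(Km+[S])/[S].
Equating: 5.33(Km+2.83)/2.83 = 13.5(Km+20.5)/20.5.
1.883·Km + 5.33 = 0.6585·Km + 13.5, so (1.883 − 0.6585)·Km = 13.5 − 5.33.
Km = 8.170/1.225 = 6.67 μM; then Vmax = 5.33(6.67+2.83)/2.83 = 17.9 nmol·min⁻¹.

17.9 nmol·min⁻¹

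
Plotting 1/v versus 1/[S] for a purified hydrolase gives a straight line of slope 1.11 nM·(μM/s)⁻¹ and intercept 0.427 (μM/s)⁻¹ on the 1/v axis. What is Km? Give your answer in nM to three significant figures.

y-intercept = 1/Vmax ⇒ Vmax = 2.34 μM/s; slope = Km/Vmax ⇒ Km = slope × Vmax.
Km = 1.11 × 2.34 = 2.60 nM.

2.60 nM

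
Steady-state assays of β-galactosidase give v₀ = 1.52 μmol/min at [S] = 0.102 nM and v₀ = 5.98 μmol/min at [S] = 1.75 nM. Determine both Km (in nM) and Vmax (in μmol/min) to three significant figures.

Km = 0.388 nM; Vmax = 7.31 μmol/min

From v = Vmax[S]/(Km+[S]), each point gives Vmax = v(Km+[S])/[S].
Equating: 1.52(Km+0.102)/0.102 = 5.98(Km+1.75)/1.75.
14.90·Km + 1.52 = 3.417·Km + 5.98, so (14.90 − 3.417)·Km = 5.98 − 1.52.
Km = 4.460/11.48 = 0.388 nM; then Vmax = 1.52(0.388+0.102)/0.102 = 7.31 μmol/min.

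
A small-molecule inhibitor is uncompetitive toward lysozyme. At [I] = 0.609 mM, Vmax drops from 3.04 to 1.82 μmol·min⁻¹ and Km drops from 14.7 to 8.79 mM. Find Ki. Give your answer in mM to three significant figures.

Uncompetitive: Vmax,app = Vmax/α (and Km,app = Km/α) with α = 1 + [I]/Ki.
α = Vmax/Vmax,app = 3.04/1.82 = 1.670.
Ki = [I]/(α − 1) = 0.609/0.6703 = 0.909 mM.

0.909 mM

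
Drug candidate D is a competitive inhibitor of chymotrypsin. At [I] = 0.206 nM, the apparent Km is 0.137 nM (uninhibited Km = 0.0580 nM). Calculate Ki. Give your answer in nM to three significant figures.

Competitive: Km,app = α·Km with α = 1 + [I]/Ki.
α = Km,app/Km = 0.137/0.0580 = 2.362.
Since α = 1 + [I]/Ki, [I]/Ki = 2.362 − 1 = 1.362 and Ki = 0.206/1.362 = 0.151 nM.

0.151 nM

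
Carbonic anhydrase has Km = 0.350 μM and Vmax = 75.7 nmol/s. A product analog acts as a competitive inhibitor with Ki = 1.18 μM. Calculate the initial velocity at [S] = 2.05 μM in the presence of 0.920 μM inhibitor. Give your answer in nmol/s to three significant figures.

With α = 1 + [I]/Ki = 1 + 0.920/1.18 = 1.780, the competitive rate law is v = Vmax[S] / (αKm + [S]).
v = 75.7×2.05 / (1.780×0.350 + 2.05) = 155.2/2.673 = 58.1 nmol/s.

58.1 nmol/s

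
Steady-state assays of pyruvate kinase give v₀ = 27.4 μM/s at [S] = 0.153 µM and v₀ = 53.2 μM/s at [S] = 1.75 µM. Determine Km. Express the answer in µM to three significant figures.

In reciprocal form, 1/v = (Km/Vmax)·(1/[S]) + 1/Vmax. The two points give (1/[S], 1/v) = (6.536, 0.03650) and (0.5714, 0.01880).
Slope = (0.03650 − 0.01880)/(6.536 − 0.5714) = 0.002967; intercept = 0.03650 − 0.002967×6.536 = 0.01710.
Vmax = 1/intercept = 58.5 μM/s; Km = slope × Vmax = 0.002967 × 58.5 = 0.174 µM.

0.174 µM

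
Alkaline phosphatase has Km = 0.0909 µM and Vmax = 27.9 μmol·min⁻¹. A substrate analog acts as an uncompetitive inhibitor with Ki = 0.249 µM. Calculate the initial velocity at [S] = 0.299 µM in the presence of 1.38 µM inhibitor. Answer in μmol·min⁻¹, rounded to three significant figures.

4.08 μmol·min⁻¹

α = 1 + [I]/Ki = 1 + 1.38/0.249 = 6.542.
For an uncompetitive inhibitor, both parameters are divided by α, giving Vmax/α and Km/α: Km,app = 0.0139 µM, Vmax,app = 4.26 μmol·min⁻¹.
v = Vmax,app·[S]/(Km,app + [S]) = 4.26 × 0.299/(0.0139 + 0.299) = 4.08 μmol·min⁻¹.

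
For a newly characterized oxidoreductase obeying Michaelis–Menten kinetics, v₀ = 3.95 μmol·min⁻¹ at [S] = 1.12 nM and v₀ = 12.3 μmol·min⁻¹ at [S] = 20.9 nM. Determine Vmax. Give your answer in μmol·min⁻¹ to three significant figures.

From v = Vmax[S]/(Km+[S]), each point gives Vmax = v(Km+[S])/[S].
Equating: 3.95(Km+1.12)/1.12 = 12.3(Km+20.9)/20.9.
3.527·Km + 3.95 = 0.5885·Km + 12.3, so (3.527 − 0.5885)·Km = 12.3 − 3.95.
Km = 8.350/2.938 = 2.84 nM; then Vmax = 3.95(2.84+1.12)/1.12 = 14.0 μmol·min⁻¹.

14.0 μmol·min⁻¹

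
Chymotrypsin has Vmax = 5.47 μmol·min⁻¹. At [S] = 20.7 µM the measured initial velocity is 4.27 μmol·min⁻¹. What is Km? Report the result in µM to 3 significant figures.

5.82 µM

From v = Vmax[S]/(Km+[S]), Km = [S](Vmax − v)/v.
Km = 20.7 × (5.47 − 4.27) / 4.27 = 24.84/4.27 = 5.82 µM.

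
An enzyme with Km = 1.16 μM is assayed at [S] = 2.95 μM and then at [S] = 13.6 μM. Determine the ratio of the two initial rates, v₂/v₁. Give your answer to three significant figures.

The fractional saturations are [S]/(Km+[S]) = 2.95/4.110 = 0.7178 and 13.6/14.76 = 0.9214.
v₂/v₁ is just their ratio: 0.9214/0.7178 = 1.28.

1.28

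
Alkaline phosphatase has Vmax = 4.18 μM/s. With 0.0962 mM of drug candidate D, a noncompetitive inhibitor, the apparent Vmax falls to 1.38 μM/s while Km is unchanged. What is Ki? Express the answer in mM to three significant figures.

Noncompetitive: Vmax,app = Vmax/α with α = 1 + [I]/Ki.
α = Vmax/Vmax,app = 4.18/1.38 = 3.029.
Since α = 1 + [I]/Ki, [I]/Ki = 3.029 − 1 = 2.029 and Ki = 0.0962/2.029 = 0.0474 mM.

0.0474 mM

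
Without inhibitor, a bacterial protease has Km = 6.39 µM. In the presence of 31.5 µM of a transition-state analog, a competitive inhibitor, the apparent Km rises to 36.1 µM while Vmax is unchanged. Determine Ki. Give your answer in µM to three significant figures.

6.77 µM

Competitive: Km,app = α·Km with α = 1 + [I]/Ki.
α = Km,app/Km = 36.1/6.39 = 5.649.
Since α = 1 + [I]/Ki, [I]/Ki = 5.649 − 1 = 4.649 and Ki = 31.5/4.649 = 6.77 µM.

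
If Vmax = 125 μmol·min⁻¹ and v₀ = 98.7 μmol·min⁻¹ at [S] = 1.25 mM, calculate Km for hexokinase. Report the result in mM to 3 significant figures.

From v = Vmax[S]/(Km+[S]), Km = [S](Vmax − v)/v.
Km = 1.25 × (125 − 98.7) / 98.7 = 32.88/98.7 = 0.333 mM.

0.333 mM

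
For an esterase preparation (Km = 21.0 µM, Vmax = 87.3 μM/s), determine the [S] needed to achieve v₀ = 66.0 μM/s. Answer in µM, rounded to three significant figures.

The required fractional saturation is v/Vmax = 66.0/87.3 = 0.7560.
Then [S]/(Km+[S]) = 0.7560 ⇒ [S] = 21.0 × 0.7560/(1 − 0.7560) = 65.1 µM.

65.1 µM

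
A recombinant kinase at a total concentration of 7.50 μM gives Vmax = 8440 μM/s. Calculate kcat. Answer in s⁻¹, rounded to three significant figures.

kcat = Vmax/[E]total = 8440 μM/s / 7.50 μM = 1130 s⁻¹.

1130 s⁻¹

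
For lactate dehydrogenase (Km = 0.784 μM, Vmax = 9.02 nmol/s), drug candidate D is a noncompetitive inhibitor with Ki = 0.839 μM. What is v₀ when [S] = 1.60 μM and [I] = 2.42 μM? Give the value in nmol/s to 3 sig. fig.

With α = 1 + [I]/Ki = 1 + 2.42/0.839 = 3.884, the noncompetitive rate law is v = (Vmax/α)·[S] / (Km + [S]).
v = (9.02/3.884)×1.60 / (0.784 + 1.60) = 3.715/2.384 = 1.56 nmol/s.

1.56 nmol/s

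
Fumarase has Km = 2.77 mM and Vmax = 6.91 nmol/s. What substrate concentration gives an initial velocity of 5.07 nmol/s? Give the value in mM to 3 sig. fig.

Rearranging v = Vmax[S]/(Km+[S]) gives [S] = Km·v/(Vmax − v).
[S] = 2.77 × 5.07 / (6.91 − 5.07) = 14.04/1.840 = 7.63 mM.

7.63 mM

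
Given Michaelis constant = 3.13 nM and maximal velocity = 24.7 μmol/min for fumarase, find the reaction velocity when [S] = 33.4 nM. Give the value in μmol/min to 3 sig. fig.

v = Vmax·[S]/(Km + [S]) = 24.7 × 33.4 / (3.13 + 33.4)
  = 825.0 / 36.53 = 22.6 μmol/min.

22.6 μmol/min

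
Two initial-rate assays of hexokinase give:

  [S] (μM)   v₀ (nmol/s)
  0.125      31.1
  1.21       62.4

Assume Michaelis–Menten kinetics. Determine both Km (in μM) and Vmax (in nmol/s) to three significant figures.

Km = 0.159 μM; Vmax = 70.6 nmol/s

In reciprocal form, 1/v = (Km/Vmax)·(1/[S]) + 1/Vmax. The two points give (1/[S], 1/v) = (8.000, 0.03215) and (0.8264, 0.01603).
Slope = (0.03215 − 0.01603)/(8.000 − 0.8264) = 0.002248; intercept = 0.03215 − 0.002248×8.000 = 0.01417.
Vmax = 1/intercept = 70.6 nmol/s; Km = slope × Vmax = 0.002248 × 70.6 = 0.159 μM.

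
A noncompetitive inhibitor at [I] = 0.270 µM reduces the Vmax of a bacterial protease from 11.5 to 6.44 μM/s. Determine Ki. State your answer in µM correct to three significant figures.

Noncompetitive: Vmax,app = Vmax/α with α = 1 + [I]/Ki.
α = Vmax/Vmax,app = 11.5/6.44 = 1.786.
Since α = 1 + [I]/Ki, [I]/Ki = 1.786 − 1 = 0.7857 and Ki = 0.270/0.7857 = 0.344 µM.

0.344 µM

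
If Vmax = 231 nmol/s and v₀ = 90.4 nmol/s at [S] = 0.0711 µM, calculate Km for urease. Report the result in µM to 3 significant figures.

0.111 µM

From v = Vmax[S]/(Km+[S]), Km = [S](Vmax − v)/v.
Km = 0.0711 × (231 − 90.4) / 90.4 = 9.997/90.4 = 0.111 µM.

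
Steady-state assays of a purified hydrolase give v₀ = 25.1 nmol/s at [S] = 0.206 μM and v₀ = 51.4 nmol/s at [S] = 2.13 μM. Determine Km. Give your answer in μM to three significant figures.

In reciprocal form, 1/v = (Km/Vmax)·(1/[S]) + 1/Vmax. The two points give (1/[S], 1/v) = (4.854, 0.03984) and (0.4695, 0.01946).
Slope = (0.03984 − 0.01946)/(4.854 − 0.4695) = 0.004649; intercept = 0.03984 − 0.004649×4.854 = 0.01727.
Vmax = 1/intercept = 57.9 nmol/s; Km = slope × Vmax = 0.004649 × 57.9 = 0.269 μM.

0.269 μM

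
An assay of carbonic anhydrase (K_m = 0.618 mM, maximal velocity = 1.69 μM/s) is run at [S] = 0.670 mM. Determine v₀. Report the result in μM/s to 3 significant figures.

0.879 μM/s

[S]/(Km+[S]) = 0.670/1.288 = 0.5202, the fractional saturation.
v = 0.5202 × Vmax = 0.5202 × 1.69 = 0.879 μM/s.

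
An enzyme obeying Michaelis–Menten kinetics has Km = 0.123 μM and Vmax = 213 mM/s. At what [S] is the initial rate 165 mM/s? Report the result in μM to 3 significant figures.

The required fractional saturation is v/Vmax = 165/213 = 0.7746.
Then [S]/(Km+[S]) = 0.7746 ⇒ [S] = 0.123 × 0.7746/(1 − 0.7746) = 0.423 μM.

0.423 μM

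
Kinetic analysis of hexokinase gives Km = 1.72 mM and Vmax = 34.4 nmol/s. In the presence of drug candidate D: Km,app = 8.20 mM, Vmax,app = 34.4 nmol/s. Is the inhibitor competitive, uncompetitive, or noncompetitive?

competitive

Km increases (1.72 → 8.20 mM) while Vmax is unchanged — the hallmark of competitive inhibition.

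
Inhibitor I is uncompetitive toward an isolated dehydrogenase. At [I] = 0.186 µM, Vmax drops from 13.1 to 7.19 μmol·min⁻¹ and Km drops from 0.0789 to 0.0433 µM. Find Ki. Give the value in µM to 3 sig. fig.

Uncompetitive: Vmax,app = Vmax/α (and Km,app = Km/α) with α = 1 + [I]/Ki.
α = Vmax/Vmax,app = 13.1/7.19 = 1.822.
Since α = 1 + [I]/Ki, [I]/Ki = 1.822 − 1 = 0.8220 and Ki = 0.186/0.8220 = 0.226 µM.

0.226 µM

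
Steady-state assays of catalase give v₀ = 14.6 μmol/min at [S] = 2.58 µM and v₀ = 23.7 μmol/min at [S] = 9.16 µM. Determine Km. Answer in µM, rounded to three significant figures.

From v = Vmax[S]/(Km+[S]), each point gives Vmax = v(Km+[S])/[S].
Equating: 14.6(Km+2.58)/2.58 = 23.7(Km+9.16)/9.16.
5.659·Km + 14.6 = 2.587·Km + 23.7, so (5.659 − 2.587)·Km = 23.7 − 14.6.
Km = 9.100/3.072 = 2.96 µM; then Vmax = 14.6(2.96+2.58)/2.58 = 31.4 μmol/min.

2.96 µM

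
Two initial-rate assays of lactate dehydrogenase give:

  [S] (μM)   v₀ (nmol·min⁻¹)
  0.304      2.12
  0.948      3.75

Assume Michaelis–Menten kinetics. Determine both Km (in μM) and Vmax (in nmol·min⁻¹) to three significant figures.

From v = Vmax[S]/(Km+[S]), each point gives Vmax = v(Km+[S])/[S].
Equating: 2.12(Km+0.304)/0.304 = 3.75(Km+0.948)/0.948.
6.974·Km + 2.12 = 3.956·Km + 3.75, so (6.974 − 3.956)·Km = 3.75 − 2.12.
Km = 1.630/3.018 = 0.540 μM; then Vmax = 2.12(0.540+0.304)/0.304 = 5.89 nmol·min⁻¹.

Km = 0.540 μM; Vmax = 5.89 nmol·min⁻¹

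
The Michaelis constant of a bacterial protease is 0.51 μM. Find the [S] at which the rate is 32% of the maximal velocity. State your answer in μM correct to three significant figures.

v/Vmax = [S]/(Km+[S]) = 0.32, so [S] = Km·0.32/(1 − 0.32) = 0.51 × 0.4706.
[S] = 0.240 μM.

0.240 μM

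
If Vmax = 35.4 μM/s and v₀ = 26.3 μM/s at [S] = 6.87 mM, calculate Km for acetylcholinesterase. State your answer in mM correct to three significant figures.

2.38 mM

From v = Vmax[S]/(Km+[S]), Km = [S](Vmax − v)/v.
Km = 6.87 × (35.4 − 26.3) / 26.3 = 62.52/26.3 = 2.38 mM.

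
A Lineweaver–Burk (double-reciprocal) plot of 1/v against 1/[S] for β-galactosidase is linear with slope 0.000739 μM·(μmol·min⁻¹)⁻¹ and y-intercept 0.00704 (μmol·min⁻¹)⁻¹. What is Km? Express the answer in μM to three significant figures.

y-intercept = 1/Vmax ⇒ Vmax = 142 μmol·min⁻¹; slope = Km/Vmax ⇒ Km = slope × Vmax.
Km = 0.000739 × 142 = 0.105 μM.

0.105 μM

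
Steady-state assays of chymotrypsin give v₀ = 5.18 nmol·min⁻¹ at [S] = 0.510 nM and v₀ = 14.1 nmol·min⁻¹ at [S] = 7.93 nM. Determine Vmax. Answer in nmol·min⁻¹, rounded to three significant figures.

In reciprocal form, 1/v = (Km/Vmax)·(1/[S]) + 1/Vmax. The two points give (1/[S], 1/v) = (1.961, 0.1931) and (0.1261, 0.07092).
Slope = (0.1931 − 0.07092)/(1.961 − 0.1261) = 0.06657; intercept = 0.1931 − 0.06657×1.961 = 0.06253.
Vmax = 1/intercept = 16.0 nmol·min⁻¹; Km = slope × Vmax = 0.06657 × 16.0 = 1.06 nM.

16.0 nmol·min⁻¹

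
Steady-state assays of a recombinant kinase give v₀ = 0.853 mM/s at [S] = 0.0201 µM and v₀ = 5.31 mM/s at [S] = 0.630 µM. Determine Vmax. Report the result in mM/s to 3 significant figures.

From v = Vmax[S]/(Km+[S]), each point gives Vmax = v(Km+[S])/[S].
Equating: 0.853(Km+0.0201)/0.0201 = 5.31(Km+0.630)/0.630.
42.44·Km + 0.853 = 8.429·Km + 5.31, so (42.44 − 8.429)·Km = 5.31 − 0.853.
Km = 4.457/34.01 = 0.131 µM; then Vmax = 0.853(0.131+0.0201)/0.0201 = 6.41 mM/s.

6.41 mM/s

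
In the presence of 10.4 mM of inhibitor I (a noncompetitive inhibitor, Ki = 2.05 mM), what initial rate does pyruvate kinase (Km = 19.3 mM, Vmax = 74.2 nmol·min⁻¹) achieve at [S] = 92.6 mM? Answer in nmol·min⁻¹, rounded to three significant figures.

α = 1 + [I]/Ki = 1 + 10.4/2.05 = 6.073.
For a noncompetitive inhibitor, Vmax is reduced to Vmax/α while Km is unchanged: Km,app = 19.3 mM, Vmax,app = 12.2 nmol·min⁻¹.
v = Vmax,app·[S]/(Km,app + [S]) = 12.2 × 92.6/(19.3 + 92.6) = 10.1 nmol·min⁻¹.

10.1 nmol·min⁻¹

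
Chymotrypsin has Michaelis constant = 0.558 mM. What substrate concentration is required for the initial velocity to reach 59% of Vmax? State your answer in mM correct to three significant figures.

0.803 mM

v/Vmax = [S]/(Km+[S]) = 0.59, so [S] = Km·0.59/(1 − 0.59) = 0.558 × 1.439.
[S] = 0.803 mM.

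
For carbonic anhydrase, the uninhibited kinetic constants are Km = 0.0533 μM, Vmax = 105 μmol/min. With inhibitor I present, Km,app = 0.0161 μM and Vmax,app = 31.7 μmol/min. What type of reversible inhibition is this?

Both Km and Vmax decrease by the same factor (~3.31-fold) — characteristic of uncompetitive inhibition.

uncompetitive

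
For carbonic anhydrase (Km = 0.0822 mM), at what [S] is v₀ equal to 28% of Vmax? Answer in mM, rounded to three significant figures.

0.0320 mM

v/Vmax = [S]/(Km+[S]) = 0.28, so [S] = Km·0.28/(1 − 0.28) = 0.0822 × 0.3889.
[S] = 0.0320 mM.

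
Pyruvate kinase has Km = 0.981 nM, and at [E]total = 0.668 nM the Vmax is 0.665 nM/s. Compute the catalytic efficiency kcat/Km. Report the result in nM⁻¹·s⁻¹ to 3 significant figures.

1.01 nM⁻¹·s⁻¹

kcat = Vmax/[E]total = 0.665/0.668 = 0.996 s⁻¹.
kcat/Km = 0.996/0.981 = 1.01 nM⁻¹·s⁻¹.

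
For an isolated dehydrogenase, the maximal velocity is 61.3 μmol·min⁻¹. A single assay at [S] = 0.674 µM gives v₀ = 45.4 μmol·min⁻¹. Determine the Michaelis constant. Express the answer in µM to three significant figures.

0.236 µM

v/Vmax = 45.4/61.3 = 0.7406 = [S]/(Km+[S]).
So Km + [S] = [S]/0.7406 = 0.9100 µM, giving Km = 0.9100 − 0.674 = 0.236 µM.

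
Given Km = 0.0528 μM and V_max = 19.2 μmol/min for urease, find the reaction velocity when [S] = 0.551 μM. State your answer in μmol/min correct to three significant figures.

17.5 μmol/min

v = Vmax·[S]/(Km + [S]) = 19.2 × 0.551 / (0.0528 + 0.551)
  = 10.58 / 0.6038 = 17.5 μmol/min.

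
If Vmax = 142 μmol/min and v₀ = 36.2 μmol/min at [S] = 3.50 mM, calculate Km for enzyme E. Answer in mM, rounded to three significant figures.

v/Vmax = 36.2/142 = 0.2549 = [S]/(Km+[S]).
So Km + [S] = [S]/0.2549 = 13.73 mM, giving Km = 13.73 − 3.50 = 10.2 mM.

10.2 mM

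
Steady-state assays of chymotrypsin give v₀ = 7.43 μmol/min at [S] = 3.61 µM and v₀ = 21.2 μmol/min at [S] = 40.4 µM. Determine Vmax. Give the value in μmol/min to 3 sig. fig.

From v = Vmax[S]/(Km+[S]), each point gives Vmax = v(Km+[S])/[S].
Equating: 7.43(Km+3.61)/3.61 = 21.2(Km+40.4)/40.4.
2.058·Km + 7.43 = 0.5248·Km + 21.2, so (2.058 − 0.5248)·Km = 21.2 − 7.43.
Km = 13.77/1.533 = 8.98 µM; then Vmax = 7.43(8.98+3.61)/3.61 = 25.9 μmol/min.

25.9 μmol/min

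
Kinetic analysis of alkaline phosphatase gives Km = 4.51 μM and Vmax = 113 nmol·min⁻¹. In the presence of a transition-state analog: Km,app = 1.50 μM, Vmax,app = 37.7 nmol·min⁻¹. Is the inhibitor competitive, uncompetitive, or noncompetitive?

Both Km and Vmax decrease by the same factor (~3.00-fold) — characteristic of uncompetitive inhibition.

uncompetitive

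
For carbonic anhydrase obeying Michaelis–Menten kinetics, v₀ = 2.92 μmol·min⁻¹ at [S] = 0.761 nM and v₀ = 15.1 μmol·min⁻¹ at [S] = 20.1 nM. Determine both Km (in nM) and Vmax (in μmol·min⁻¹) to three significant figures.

From v = Vmax[S]/(Km+[S]), each point gives Vmax = v(Km+[S])/[S].
Equating: 2.92(Km+0.761)/0.761 = 15.1(Km+20.1)/20.1.
3.837·Km + 2.92 = 0.7512·Km + 15.1, so (3.837 − 0.7512)·Km = 15.1 − 2.92.
Km = 12.18/3.086 = 3.95 nM; then Vmax = 2.92(3.95+0.761)/0.761 = 18.1 μmol·min⁻¹.

Km = 3.95 nM; Vmax = 18.1 μmol·min⁻¹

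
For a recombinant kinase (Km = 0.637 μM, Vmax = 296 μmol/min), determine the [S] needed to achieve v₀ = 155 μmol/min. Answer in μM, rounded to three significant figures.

The required fractional saturation is v/Vmax = 155/296 = 0.5236.
Then [S]/(Km+[S]) = 0.5236 ⇒ [S] = 0.637 × 0.5236/(1 − 0.5236) = 0.700 μM.

0.700 μM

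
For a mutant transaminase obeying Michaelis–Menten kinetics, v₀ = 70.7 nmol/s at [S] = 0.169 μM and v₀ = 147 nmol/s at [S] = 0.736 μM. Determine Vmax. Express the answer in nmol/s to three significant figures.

From v = Vmax[S]/(Km+[S]), each point gives Vmax = v(Km+[S])/[S].
Equating: 70.7(Km+0.169)/0.169 = 147(Km+0.736)/0.736.
418.3·Km + 70.7 = 199.7·Km + 147, so (418.3 − 199.7)·Km = 147 − 70.7.
Km = 76.30/218.6 = 0.349 μM; then Vmax = 70.7(0.349+0.169)/0.169 = 217 nmol/s.

217 nmol/s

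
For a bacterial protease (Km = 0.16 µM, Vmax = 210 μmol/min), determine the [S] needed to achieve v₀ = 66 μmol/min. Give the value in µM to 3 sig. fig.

0.0733 µM

Rearranging v = Vmax[S]/(Km+[S]) gives [S] = Km·v/(Vmax − v).
[S] = 0.16 × 66 / (210 − 66) = 10.56/144.0 = 0.0733 µM.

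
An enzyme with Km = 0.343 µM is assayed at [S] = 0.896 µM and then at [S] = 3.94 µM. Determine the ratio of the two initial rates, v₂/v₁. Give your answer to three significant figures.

Since Vmax cancels, v₂/v₁ = [S]₂(Km+[S]₁) / [S]₁(Km+[S]₂).
= 3.94×(0.343+0.896) / (0.896×(0.343+3.94)) = 4.882/3.838 = 1.27.

1.27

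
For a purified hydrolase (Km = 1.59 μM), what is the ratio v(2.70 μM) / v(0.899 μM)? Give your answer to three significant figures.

The fractional saturations are [S]/(Km+[S]) = 0.899/2.489 = 0.3612 and 2.70/4.290 = 0.6294.
v₂/v₁ is just their ratio: 0.6294/0.3612 = 1.74.

1.74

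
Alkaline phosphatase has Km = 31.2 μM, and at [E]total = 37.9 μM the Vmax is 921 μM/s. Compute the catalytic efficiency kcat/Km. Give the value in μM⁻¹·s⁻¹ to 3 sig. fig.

0.779 μM⁻¹·s⁻¹

kcat = Vmax/[E]total = 921/37.9 = 24.3 s⁻¹.
kcat/Km = 24.3/31.2 = 0.779 μM⁻¹·s⁻¹.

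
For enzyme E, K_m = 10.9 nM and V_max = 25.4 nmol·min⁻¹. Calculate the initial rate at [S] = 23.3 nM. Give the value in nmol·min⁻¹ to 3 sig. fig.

17.3 nmol·min⁻¹

v = Vmax·[S]/(Km + [S]) = 25.4 × 23.3 / (10.9 + 23.3)
  = 591.8 / 34.20 = 17.3 nmol·min⁻¹.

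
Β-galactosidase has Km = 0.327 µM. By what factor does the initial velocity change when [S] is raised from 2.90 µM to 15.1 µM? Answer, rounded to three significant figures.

1.09

The fractional saturations are [S]/(Km+[S]) = 2.90/3.227 = 0.8987 and 15.1/15.43 = 0.9788.
v₂/v₁ is just their ratio: 0.9788/0.8987 = 1.09.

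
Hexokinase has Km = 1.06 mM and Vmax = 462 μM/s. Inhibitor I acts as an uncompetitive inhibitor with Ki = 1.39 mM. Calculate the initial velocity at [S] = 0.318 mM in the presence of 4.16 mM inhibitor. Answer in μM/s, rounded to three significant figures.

α = 1 + [I]/Ki = 1 + 4.16/1.39 = 3.993.
For an uncompetitive inhibitor, both parameters are divided by α, giving Vmax/α and Km/α: Km,app = 0.265 mM, Vmax,app = 116 μM/s.
v = Vmax,app·[S]/(Km,app + [S]) = 116 × 0.318/(0.265 + 0.318) = 63.1 μM/s.

63.1 μM/s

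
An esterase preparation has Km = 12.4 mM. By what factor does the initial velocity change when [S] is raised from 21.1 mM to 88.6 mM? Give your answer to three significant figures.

The fractional saturations are [S]/(Km+[S]) = 21.1/33.50 = 0.6299 and 88.6/101.0 = 0.8772.
v₂/v₁ is just their ratio: 0.8772/0.6299 = 1.39.

1.39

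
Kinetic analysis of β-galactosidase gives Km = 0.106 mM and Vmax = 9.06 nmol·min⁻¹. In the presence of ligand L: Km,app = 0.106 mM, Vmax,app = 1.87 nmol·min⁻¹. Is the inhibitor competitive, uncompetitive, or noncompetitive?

Vmax decreases (9.06 → 1.87 nmol·min⁻¹) while Km is unchanged — pure noncompetitive inhibition.

noncompetitive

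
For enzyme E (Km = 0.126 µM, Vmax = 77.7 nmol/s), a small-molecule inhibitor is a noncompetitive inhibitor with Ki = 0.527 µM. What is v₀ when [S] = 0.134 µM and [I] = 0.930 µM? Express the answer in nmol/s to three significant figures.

14.5 nmol/s

With α = 1 + [I]/Ki = 1 + 0.930/0.527 = 2.765, the noncompetitive rate law is v = (Vmax/α)·[S] / (Km + [S]).
v = (77.7/2.765)×0.134 / (0.126 + 0.134) = 3.766/0.2600 = 14.5 nmol/s.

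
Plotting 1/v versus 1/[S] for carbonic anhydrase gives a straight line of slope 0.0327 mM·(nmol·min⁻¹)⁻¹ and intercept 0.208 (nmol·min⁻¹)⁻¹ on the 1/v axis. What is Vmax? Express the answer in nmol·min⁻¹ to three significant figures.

4.81 nmol·min⁻¹

The y-intercept of a Lineweaver–Burk plot equals 1/Vmax, so Vmax = 1/0.208 = 4.81 nmol·min⁻¹.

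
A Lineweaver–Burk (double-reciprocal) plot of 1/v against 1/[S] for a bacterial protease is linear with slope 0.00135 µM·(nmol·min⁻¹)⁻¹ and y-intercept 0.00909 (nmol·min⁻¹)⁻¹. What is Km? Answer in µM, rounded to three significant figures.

0.149 µM

y-intercept = 1/Vmax ⇒ Vmax = 110 nmol·min⁻¹; slope = Km/Vmax ⇒ Km = slope × Vmax.
Km = 0.00135 × 110 = 0.149 µM.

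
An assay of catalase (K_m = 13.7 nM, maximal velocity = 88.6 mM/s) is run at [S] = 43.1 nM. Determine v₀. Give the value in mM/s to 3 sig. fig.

v = Vmax·[S]/(Km + [S]) = 88.6 × 43.1 / (13.7 + 43.1)
  = 3819 / 56.80 = 67.2 mM/s.

67.2 mM/s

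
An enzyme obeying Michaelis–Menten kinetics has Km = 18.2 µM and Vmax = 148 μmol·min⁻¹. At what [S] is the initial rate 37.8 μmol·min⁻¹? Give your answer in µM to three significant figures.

The required fractional saturation is v/Vmax = 37.8/148 = 0.2554.
Then [S]/(Km+[S]) = 0.2554 ⇒ [S] = 18.2 × 0.2554/(1 − 0.2554) = 6.24 µM.

6.24 µM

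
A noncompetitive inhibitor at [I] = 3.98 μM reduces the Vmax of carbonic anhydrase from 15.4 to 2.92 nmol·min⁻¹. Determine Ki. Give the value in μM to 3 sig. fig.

Noncompetitive: Vmax,app = Vmax/α with α = 1 + [I]/Ki.
α = Vmax/Vmax,app = 15.4/2.92 = 5.274.
Ki = [I]/(α − 1) = 3.98/4.274 = 0.931 μM.

0.931 μM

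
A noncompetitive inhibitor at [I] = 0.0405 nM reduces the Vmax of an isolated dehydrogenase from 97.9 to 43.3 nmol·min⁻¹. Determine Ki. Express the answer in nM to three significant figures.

Noncompetitive: Vmax,app = Vmax/α with α = 1 + [I]/Ki.
α = Vmax/Vmax,app = 97.9/43.3 = 2.261.
Ki = [I]/(α − 1) = 0.0405/1.261 = 0.0321 nM.

0.0321 nM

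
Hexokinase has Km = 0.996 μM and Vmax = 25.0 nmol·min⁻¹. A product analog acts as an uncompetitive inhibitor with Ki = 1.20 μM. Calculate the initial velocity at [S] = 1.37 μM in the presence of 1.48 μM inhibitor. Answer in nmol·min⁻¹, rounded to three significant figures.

α = 1 + [I]/Ki = 1 + 1.48/1.20 = 2.233.
For an uncompetitive inhibitor, both parameters are divided by α, giving Vmax/α and Km/α: Km,app = 0.446 μM, Vmax,app = 11.2 nmol·min⁻¹.
v = Vmax,app·[S]/(Km,app + [S]) = 11.2 × 1.37/(0.446 + 1.37) = 8.44 nmol·min⁻¹.

8.44 nmol·min⁻¹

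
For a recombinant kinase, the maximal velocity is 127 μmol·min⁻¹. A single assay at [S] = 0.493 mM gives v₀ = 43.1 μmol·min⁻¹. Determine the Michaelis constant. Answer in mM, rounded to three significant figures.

From v = Vmax[S]/(Km+[S]), Km = [S](Vmax − v)/v.
Km = 0.493 × (127 − 43.1) / 43.1 = 41.36/43.1 = 0.960 mM.

0.960 mM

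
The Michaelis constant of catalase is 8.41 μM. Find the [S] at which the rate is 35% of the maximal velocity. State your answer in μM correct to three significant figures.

v/Vmax = [S]/(Km+[S]) = 0.35, so [S] = Km·0.35/(1 − 0.35) = 8.41 × 0.5385.
[S] = 4.53 μM.

4.53 μM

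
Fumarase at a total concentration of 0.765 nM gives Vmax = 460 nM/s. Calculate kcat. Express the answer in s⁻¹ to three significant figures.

601 s⁻¹

kcat = Vmax/[E]total = 460 nM/s / 0.765 nM = 601 s⁻¹.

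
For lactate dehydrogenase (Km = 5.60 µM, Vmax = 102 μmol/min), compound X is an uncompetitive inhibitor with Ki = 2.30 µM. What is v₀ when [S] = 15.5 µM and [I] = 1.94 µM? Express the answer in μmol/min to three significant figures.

46.3 μmol/min

α = 1 + [I]/Ki = 1 + 1.94/2.30 = 1.843.
For an uncompetitive inhibitor, both parameters are divided by α, giving Vmax/α and Km/α: Km,app = 3.04 µM, Vmax,app = 55.3 μmol/min.
v = Vmax,app·[S]/(Km,app + [S]) = 55.3 × 15.5/(3.04 + 15.5) = 46.3 μmol/min.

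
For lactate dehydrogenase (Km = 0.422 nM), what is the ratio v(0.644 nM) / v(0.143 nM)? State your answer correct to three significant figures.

2.39

The fractional saturations are [S]/(Km+[S]) = 0.143/0.5650 = 0.2531 and 0.644/1.066 = 0.6041.
v₂/v₁ is just their ratio: 0.6041/0.2531 = 2.39.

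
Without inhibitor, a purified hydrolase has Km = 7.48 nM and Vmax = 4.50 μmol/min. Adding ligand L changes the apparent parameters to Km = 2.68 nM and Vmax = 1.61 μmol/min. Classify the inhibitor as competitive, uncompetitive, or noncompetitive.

uncompetitive

Both Km and Vmax decrease by the same factor (~2.79-fold) — characteristic of uncompetitive inhibition.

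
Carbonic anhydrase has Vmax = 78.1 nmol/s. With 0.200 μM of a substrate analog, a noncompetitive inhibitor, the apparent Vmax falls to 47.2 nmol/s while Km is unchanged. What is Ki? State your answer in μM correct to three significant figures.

Noncompetitive: Vmax,app = Vmax/α with α = 1 + [I]/Ki.
α = Vmax/Vmax,app = 78.1/47.2 = 1.655.
Ki = [I]/(α − 1) = 0.200/0.6547 = 0.306 μM.

0.306 μM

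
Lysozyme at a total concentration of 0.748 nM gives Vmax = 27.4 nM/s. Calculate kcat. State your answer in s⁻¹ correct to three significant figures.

36.6 s⁻¹

kcat = Vmax/[E]total = 27.4 nM/s / 0.748 nM = 36.6 s⁻¹.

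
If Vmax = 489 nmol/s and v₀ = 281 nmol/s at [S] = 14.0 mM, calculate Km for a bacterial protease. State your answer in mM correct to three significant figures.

10.4 mM

v/Vmax = 281/489 = 0.5746 = [S]/(Km+[S]).
So Km + [S] = [S]/0.5746 = 24.36 mM, giving Km = 24.36 − 14.0 = 10.4 mM.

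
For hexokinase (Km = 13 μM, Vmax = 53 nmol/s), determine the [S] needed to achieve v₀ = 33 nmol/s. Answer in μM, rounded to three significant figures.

Rearranging v = Vmax[S]/(Km+[S]) gives [S] = Km·v/(Vmax − v).
[S] = 13 × 33 / (53 − 33) = 429.0/20.00 = 21.4 μM.

21.4 μM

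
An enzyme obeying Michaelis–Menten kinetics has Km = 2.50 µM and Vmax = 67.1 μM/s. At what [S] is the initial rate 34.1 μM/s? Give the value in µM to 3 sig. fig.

2.58 µM

Rearranging v = Vmax[S]/(Km+[S]) gives [S] = Km·v/(Vmax − v).
[S] = 2.50 × 34.1 / (67.1 − 34.1) = 85.25/33.00 = 2.58 µM.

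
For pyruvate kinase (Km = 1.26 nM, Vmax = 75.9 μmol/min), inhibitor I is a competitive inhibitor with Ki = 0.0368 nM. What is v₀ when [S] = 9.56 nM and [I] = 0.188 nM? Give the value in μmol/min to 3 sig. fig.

42.0 μmol/min

α = 1 + [I]/Ki = 1 + 0.188/0.0368 = 6.109.
For a competitive inhibitor, Vmax is unchanged and the apparent Km becomes α·Km: Km,app = 7.70 nM, Vmax,app = 75.9 μmol/min.
v = Vmax,app·[S]/(Km,app + [S]) = 75.9 × 9.56/(7.70 + 9.56) = 42.0 μmol/min.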